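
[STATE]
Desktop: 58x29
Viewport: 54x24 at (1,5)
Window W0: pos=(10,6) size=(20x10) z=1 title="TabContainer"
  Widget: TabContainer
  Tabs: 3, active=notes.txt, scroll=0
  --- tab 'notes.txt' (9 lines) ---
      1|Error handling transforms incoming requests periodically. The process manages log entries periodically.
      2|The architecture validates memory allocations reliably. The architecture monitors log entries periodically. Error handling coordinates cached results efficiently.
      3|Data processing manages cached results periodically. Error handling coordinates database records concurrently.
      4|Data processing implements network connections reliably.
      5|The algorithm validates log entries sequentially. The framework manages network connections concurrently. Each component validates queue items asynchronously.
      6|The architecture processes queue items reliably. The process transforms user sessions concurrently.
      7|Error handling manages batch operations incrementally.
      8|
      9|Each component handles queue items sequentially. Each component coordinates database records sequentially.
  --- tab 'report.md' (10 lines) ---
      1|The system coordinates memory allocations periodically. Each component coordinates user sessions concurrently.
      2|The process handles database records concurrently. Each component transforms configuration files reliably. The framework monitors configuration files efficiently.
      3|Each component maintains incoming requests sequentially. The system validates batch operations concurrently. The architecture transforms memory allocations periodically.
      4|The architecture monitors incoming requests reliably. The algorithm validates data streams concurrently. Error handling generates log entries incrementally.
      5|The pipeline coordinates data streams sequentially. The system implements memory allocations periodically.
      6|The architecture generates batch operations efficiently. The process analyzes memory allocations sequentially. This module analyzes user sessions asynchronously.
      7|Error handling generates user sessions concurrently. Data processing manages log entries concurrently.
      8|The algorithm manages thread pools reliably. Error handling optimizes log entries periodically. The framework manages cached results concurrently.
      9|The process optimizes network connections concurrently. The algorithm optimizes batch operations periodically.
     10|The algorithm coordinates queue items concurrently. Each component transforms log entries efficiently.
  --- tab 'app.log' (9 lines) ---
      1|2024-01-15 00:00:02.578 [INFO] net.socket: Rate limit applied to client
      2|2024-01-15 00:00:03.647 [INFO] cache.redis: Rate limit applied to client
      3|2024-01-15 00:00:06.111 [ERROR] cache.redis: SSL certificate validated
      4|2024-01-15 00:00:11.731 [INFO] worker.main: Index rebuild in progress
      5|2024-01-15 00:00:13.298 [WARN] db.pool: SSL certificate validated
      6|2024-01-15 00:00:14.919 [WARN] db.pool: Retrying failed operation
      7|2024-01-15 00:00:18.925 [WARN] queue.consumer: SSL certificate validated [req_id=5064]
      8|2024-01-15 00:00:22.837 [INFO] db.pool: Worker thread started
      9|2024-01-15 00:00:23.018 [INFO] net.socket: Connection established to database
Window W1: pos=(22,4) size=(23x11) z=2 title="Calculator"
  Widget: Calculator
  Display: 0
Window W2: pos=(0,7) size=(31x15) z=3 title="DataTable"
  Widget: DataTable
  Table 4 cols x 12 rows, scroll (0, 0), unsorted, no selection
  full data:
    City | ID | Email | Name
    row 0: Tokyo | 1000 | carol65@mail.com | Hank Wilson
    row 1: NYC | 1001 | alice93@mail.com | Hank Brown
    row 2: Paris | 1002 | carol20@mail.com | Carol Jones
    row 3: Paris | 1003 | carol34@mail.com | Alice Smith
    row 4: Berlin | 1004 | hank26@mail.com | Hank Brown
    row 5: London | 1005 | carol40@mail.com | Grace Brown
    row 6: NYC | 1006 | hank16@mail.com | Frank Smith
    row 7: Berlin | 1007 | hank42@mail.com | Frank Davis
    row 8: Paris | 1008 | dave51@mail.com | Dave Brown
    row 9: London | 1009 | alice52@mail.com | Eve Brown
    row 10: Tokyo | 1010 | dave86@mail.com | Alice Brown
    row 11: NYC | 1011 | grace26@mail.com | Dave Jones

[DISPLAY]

                     ┃ Calculator          ┃          
         ┏━━━━━━━━━━━┠─────────────────────┨          
━━━━━━━━━━━━━━━━━━━━━━━━━━━━━┓            0┃          
 DataTable                   ┃┬───┬───┐    ┃          
─────────────────────────────┨│ 9 │ ÷ │    ┃          
City  │ID  │Email           │┃┼───┼───┤    ┃          
──────┼────┼────────────────┼┃│ 6 │ × │    ┃          
Tokyo │1000│carol65@mail.com│┃┼───┼───┤    ┃          
NYC   │1001│alice93@mail.com│┃│ 3 │ - │    ┃          
Paris │1002│carol20@mail.com│┃━━━━━━━━━━━━━┛          
Paris │1003│carol34@mail.com│┃                        
Berlin│1004│hank26@mail.com │┃                        
London│1005│carol40@mail.com│┃                        
NYC   │1006│hank16@mail.com │┃                        
Berlin│1007│hank42@mail.com │┃                        
Paris │1008│dave51@mail.com │┃                        
━━━━━━━━━━━━━━━━━━━━━━━━━━━━━┛                        
                                                      
                                                      
                                                      
                                                      
                                                      
                                                      
                                                      


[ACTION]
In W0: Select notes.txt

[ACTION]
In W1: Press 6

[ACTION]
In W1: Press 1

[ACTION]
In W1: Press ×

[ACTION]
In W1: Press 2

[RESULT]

                     ┃ Calculator          ┃          
         ┏━━━━━━━━━━━┠─────────────────────┨          
━━━━━━━━━━━━━━━━━━━━━━━━━━━━━┓            2┃          
 DataTable                   ┃┬───┬───┐    ┃          
─────────────────────────────┨│ 9 │ ÷ │    ┃          
City  │ID  │Email           │┃┼───┼───┤    ┃          
──────┼────┼────────────────┼┃│ 6 │ × │    ┃          
Tokyo │1000│carol65@mail.com│┃┼───┼───┤    ┃          
NYC   │1001│alice93@mail.com│┃│ 3 │ - │    ┃          
Paris │1002│carol20@mail.com│┃━━━━━━━━━━━━━┛          
Paris │1003│carol34@mail.com│┃                        
Berlin│1004│hank26@mail.com │┃                        
London│1005│carol40@mail.com│┃                        
NYC   │1006│hank16@mail.com │┃                        
Berlin│1007│hank42@mail.com │┃                        
Paris │1008│dave51@mail.com │┃                        
━━━━━━━━━━━━━━━━━━━━━━━━━━━━━┛                        
                                                      
                                                      
                                                      
                                                      
                                                      
                                                      
                                                      


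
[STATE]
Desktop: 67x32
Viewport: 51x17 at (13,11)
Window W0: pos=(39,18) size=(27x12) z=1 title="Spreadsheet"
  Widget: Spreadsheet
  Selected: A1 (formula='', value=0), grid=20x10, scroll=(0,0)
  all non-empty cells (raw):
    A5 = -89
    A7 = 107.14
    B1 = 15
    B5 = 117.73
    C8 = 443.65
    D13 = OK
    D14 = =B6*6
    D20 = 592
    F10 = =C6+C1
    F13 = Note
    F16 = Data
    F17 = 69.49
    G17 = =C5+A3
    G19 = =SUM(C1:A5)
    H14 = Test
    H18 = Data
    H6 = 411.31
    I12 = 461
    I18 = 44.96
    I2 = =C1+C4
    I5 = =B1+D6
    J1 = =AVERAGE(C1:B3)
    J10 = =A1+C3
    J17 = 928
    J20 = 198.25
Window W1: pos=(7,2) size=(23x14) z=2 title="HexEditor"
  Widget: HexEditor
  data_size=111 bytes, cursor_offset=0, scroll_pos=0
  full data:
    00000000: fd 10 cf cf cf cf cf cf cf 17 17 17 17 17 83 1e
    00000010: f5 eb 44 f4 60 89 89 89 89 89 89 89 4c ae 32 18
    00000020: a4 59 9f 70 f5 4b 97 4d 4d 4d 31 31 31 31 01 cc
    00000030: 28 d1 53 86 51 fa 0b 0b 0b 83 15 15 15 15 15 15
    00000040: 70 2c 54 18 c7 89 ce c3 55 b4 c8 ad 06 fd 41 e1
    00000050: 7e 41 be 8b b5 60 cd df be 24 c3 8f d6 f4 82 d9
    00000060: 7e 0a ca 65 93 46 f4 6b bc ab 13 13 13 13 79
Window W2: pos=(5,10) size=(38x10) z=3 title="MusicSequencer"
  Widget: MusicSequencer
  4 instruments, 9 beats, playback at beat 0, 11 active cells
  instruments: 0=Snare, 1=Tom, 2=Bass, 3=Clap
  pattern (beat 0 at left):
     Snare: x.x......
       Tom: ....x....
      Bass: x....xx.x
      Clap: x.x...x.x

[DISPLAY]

equencer                     ┃                     
─────────────────────────────┨                     
12345678                     ┃                     
·█······                     ┃                     
···█····                     ┃                     
····██·█                     ┃                     
·█···█·█                     ┃                     
                             ┃━━━━━━━━━━━━━━━━━━━━━
━━━━━━━━━━━━━━━━━━━━━━━━━━━━━┛readsheet            
                          ┠────────────────────────
                          ┃A1:                     
                          ┃       A       B       C
                          ┃------------------------
                          ┃  1      [0]      15    
                          ┃  2        0       0    
                          ┃  3        0       0    
                          ┃  4        0       0    


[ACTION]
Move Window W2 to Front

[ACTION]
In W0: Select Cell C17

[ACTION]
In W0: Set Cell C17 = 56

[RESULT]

equencer                     ┃                     
─────────────────────────────┨                     
12345678                     ┃                     
·█······                     ┃                     
···█····                     ┃                     
····██·█                     ┃                     
·█···█·█                     ┃                     
                             ┃━━━━━━━━━━━━━━━━━━━━━
━━━━━━━━━━━━━━━━━━━━━━━━━━━━━┛readsheet            
                          ┠────────────────────────
                          ┃C17: 56                 
                          ┃       A       B       C
                          ┃------------------------
                          ┃  1        0      15    
                          ┃  2        0       0    
                          ┃  3        0       0    
                          ┃  4        0       0    


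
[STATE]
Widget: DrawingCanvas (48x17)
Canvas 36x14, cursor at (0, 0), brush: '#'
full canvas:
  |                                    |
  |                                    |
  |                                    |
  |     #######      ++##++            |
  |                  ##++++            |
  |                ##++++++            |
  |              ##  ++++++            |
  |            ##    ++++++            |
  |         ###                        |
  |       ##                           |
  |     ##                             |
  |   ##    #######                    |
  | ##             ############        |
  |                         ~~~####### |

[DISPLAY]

+                                               
                                                
                                                
     #######      ++##++                        
                  ##++++                        
                ##++++++                        
              ##  ++++++                        
            ##    ++++++                        
         ###                                    
       ##                                       
     ##                                         
   ##    #######                                
 ##             ############                    
                         ~~~#######             
                                                
                                                
                                                


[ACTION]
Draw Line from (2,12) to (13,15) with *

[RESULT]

+                                               
                                                
            *                                   
     #######*     ++##++                        
             *    ##++++                        
             *  ##++++++                        
             *##  ++++++                        
            #*    ++++++                        
         ###  *                                 
       ##     *                                 
     ##       *                                 
   ##    #####*#                                
 ##            *############                    
               *         ~~~#######             
                                                
                                                
                                                


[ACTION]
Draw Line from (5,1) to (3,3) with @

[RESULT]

+                                               
                                                
            *                                   
   @ #######*     ++##++                        
  @          *    ##++++                        
 @           *  ##++++++                        
             *##  ++++++                        
            #*    ++++++                        
         ###  *                                 
       ##     *                                 
     ##       *                                 
   ##    #####*#                                
 ##            *############                    
               *         ~~~#######             
                                                
                                                
                                                


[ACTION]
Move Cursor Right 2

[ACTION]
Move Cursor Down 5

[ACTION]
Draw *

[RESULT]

                                                
                                                
            *                                   
   @ #######*     ++##++                        
  @          *    ##++++                        
 @*          *  ##++++++                        
             *##  ++++++                        
            #*    ++++++                        
         ###  *                                 
       ##     *                                 
     ##       *                                 
   ##    #####*#                                
 ##            *############                    
               *         ~~~#######             
                                                
                                                
                                                


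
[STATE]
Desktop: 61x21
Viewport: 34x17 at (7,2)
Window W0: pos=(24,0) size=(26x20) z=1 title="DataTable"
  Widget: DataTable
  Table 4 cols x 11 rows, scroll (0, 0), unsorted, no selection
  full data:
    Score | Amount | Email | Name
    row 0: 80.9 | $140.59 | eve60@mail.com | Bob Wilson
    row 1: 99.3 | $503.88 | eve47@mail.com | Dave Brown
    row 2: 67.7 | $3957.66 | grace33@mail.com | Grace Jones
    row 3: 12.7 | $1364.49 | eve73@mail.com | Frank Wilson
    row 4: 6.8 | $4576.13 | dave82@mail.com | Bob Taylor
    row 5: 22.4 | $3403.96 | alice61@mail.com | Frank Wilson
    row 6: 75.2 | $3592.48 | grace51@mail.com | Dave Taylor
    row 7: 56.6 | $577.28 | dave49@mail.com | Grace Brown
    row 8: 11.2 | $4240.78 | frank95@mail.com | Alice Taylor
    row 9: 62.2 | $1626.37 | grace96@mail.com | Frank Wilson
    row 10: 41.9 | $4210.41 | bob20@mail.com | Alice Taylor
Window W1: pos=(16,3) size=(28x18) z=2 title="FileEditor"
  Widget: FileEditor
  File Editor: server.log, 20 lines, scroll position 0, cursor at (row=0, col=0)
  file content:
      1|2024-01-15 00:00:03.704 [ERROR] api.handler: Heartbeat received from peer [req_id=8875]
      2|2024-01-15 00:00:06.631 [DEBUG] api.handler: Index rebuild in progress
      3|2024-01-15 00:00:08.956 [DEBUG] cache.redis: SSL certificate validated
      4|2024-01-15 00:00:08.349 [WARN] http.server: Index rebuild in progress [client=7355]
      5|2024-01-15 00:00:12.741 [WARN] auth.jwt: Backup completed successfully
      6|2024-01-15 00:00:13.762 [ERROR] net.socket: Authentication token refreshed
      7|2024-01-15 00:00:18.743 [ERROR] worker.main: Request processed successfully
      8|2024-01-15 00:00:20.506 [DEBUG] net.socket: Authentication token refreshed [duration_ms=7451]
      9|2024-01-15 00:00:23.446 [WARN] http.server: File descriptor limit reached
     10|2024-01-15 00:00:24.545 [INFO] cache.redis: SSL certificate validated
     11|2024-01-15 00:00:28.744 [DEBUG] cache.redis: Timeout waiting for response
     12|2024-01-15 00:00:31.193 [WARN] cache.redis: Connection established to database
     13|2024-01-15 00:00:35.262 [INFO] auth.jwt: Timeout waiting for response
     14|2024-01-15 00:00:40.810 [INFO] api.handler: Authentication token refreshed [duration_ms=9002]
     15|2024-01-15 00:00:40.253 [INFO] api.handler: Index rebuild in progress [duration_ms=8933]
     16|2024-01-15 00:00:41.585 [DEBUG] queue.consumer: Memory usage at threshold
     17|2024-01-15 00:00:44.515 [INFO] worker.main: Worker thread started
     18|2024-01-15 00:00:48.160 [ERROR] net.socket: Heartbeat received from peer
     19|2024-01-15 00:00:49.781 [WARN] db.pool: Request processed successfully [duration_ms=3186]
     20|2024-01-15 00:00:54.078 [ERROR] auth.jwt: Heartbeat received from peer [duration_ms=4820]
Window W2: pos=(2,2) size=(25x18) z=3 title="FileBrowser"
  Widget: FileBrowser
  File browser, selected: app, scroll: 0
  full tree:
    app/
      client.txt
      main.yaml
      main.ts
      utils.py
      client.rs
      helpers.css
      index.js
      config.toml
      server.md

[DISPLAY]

━━━━━━━━━━━━━━━━━━━┓──────────────
eBrowser           ┃━━━━━━━━━━━━━━
───────────────────┨r             
] app/             ┃──────────────
client.txt         ┃ 00:00:03.704 
main.yaml          ┃ 00:00:06.631 
main.ts            ┃ 00:00:08.956 
utils.py           ┃ 00:00:08.349 
client.rs          ┃ 00:00:12.741 
helpers.css        ┃ 00:00:13.762 
index.js           ┃ 00:00:18.743 
config.toml        ┃ 00:00:20.506 
server.md          ┃ 00:00:23.446 
                   ┃ 00:00:24.545 
                   ┃ 00:00:28.744 
                   ┃ 00:00:31.193 
                   ┃ 00:00:35.262 


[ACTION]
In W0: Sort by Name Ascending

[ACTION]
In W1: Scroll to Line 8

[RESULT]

━━━━━━━━━━━━━━━━━━━┓──────────────
eBrowser           ┃━━━━━━━━━━━━━━
───────────────────┨r             
] app/             ┃──────────────
client.txt         ┃ 00:00:18.743 
main.yaml          ┃ 00:00:20.506 
main.ts            ┃ 00:00:23.446 
utils.py           ┃ 00:00:24.545 
client.rs          ┃ 00:00:28.744 
helpers.css        ┃ 00:00:31.193 
index.js           ┃ 00:00:35.262 
config.toml        ┃ 00:00:40.810 
server.md          ┃ 00:00:40.253 
                   ┃ 00:00:41.585 
                   ┃ 00:00:44.515 
                   ┃ 00:00:48.160 
                   ┃ 00:00:49.781 


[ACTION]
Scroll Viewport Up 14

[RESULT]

                 ┏━━━━━━━━━━━━━━━━
                 ┃ DataTable      
━━━━━━━━━━━━━━━━━━━┓──────────────
eBrowser           ┃━━━━━━━━━━━━━━
───────────────────┨r             
] app/             ┃──────────────
client.txt         ┃ 00:00:18.743 
main.yaml          ┃ 00:00:20.506 
main.ts            ┃ 00:00:23.446 
utils.py           ┃ 00:00:24.545 
client.rs          ┃ 00:00:28.744 
helpers.css        ┃ 00:00:31.193 
index.js           ┃ 00:00:35.262 
config.toml        ┃ 00:00:40.810 
server.md          ┃ 00:00:40.253 
                   ┃ 00:00:41.585 
                   ┃ 00:00:44.515 


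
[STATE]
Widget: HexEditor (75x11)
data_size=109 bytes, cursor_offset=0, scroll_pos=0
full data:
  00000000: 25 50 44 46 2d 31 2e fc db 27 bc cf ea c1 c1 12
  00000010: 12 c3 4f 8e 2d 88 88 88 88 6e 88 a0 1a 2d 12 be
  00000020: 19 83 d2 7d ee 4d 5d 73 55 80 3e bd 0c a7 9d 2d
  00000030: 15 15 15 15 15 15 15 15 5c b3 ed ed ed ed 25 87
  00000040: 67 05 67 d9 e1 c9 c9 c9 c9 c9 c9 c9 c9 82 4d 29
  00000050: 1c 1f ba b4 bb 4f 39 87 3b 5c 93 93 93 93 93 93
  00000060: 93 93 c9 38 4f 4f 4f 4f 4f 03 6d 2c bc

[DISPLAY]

00000000  25 50 44 46 2d 31 2e fc  db 27 bc cf ea c1 c1 12  |%PDF-1...'....
00000010  12 c3 4f 8e 2d 88 88 88  88 6e 88 a0 1a 2d 12 be  |..O.-....n...-
00000020  19 83 d2 7d ee 4d 5d 73  55 80 3e bd 0c a7 9d 2d  |...}.M]sU.>...
00000030  15 15 15 15 15 15 15 15  5c b3 ed ed ed ed 25 87  |........\.....
00000040  67 05 67 d9 e1 c9 c9 c9  c9 c9 c9 c9 c9 82 4d 29  |g.g...........
00000050  1c 1f ba b4 bb 4f 39 87  3b 5c 93 93 93 93 93 93  |.....O9.;\....
00000060  93 93 c9 38 4f 4f 4f 4f  4f 03 6d 2c bc           |...8OOOOO.m,. 
                                                                           
                                                                           
                                                                           
                                                                           


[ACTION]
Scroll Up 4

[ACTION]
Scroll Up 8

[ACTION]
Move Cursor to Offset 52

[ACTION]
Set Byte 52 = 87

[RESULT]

00000000  25 50 44 46 2d 31 2e fc  db 27 bc cf ea c1 c1 12  |%PDF-1...'....
00000010  12 c3 4f 8e 2d 88 88 88  88 6e 88 a0 1a 2d 12 be  |..O.-....n...-
00000020  19 83 d2 7d ee 4d 5d 73  55 80 3e bd 0c a7 9d 2d  |...}.M]sU.>...
00000030  15 15 15 15 87 15 15 15  5c b3 ed ed ed ed 25 87  |........\.....
00000040  67 05 67 d9 e1 c9 c9 c9  c9 c9 c9 c9 c9 82 4d 29  |g.g...........
00000050  1c 1f ba b4 bb 4f 39 87  3b 5c 93 93 93 93 93 93  |.....O9.;\....
00000060  93 93 c9 38 4f 4f 4f 4f  4f 03 6d 2c bc           |...8OOOOO.m,. 
                                                                           
                                                                           
                                                                           
                                                                           


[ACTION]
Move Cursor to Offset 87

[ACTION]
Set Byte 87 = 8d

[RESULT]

00000000  25 50 44 46 2d 31 2e fc  db 27 bc cf ea c1 c1 12  |%PDF-1...'....
00000010  12 c3 4f 8e 2d 88 88 88  88 6e 88 a0 1a 2d 12 be  |..O.-....n...-
00000020  19 83 d2 7d ee 4d 5d 73  55 80 3e bd 0c a7 9d 2d  |...}.M]sU.>...
00000030  15 15 15 15 87 15 15 15  5c b3 ed ed ed ed 25 87  |........\.....
00000040  67 05 67 d9 e1 c9 c9 c9  c9 c9 c9 c9 c9 82 4d 29  |g.g...........
00000050  1c 1f ba b4 bb 4f 39 8D  3b 5c 93 93 93 93 93 93  |.....O9.;\....
00000060  93 93 c9 38 4f 4f 4f 4f  4f 03 6d 2c bc           |...8OOOOO.m,. 
                                                                           
                                                                           
                                                                           
                                                                           


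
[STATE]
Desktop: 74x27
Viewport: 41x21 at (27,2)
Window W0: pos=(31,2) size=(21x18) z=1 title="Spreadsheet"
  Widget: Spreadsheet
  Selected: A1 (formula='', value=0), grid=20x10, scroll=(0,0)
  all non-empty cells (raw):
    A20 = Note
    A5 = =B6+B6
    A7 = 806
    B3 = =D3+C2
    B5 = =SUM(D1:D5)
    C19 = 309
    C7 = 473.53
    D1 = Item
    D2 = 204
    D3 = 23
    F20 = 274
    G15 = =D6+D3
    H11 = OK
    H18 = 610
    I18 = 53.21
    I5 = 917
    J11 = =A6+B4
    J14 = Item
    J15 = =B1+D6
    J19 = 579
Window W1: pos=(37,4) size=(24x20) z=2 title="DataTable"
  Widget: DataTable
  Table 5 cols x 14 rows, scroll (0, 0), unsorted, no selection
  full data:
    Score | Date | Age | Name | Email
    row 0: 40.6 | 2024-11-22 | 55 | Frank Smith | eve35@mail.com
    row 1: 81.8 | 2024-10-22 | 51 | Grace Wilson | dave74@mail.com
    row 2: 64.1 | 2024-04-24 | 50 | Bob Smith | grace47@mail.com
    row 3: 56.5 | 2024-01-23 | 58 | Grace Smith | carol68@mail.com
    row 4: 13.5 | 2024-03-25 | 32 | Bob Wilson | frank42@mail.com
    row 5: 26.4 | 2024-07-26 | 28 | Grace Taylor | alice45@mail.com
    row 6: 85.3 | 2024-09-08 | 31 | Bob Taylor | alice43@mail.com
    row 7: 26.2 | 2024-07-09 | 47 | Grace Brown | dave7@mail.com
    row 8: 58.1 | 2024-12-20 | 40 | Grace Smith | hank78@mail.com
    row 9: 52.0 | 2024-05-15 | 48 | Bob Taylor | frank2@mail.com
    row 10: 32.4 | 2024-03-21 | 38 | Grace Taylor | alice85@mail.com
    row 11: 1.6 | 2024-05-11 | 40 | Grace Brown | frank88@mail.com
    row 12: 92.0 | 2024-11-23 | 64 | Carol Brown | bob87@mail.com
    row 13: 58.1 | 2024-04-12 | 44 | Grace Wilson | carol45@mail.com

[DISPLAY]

    ┏━━━━━━━━━━━━━━━━━━━┓                
    ┃ Spreadsheet       ┃                
    ┠─────┏━━━━━━━━━━━━━━━━━━━━━━┓       
    ┃A1:  ┃ DataTable            ┃       
    ┃     ┠──────────────────────┨       
    ┃-----┃Score│Date      │Age│N┃       
    ┃  1  ┃─────┼──────────┼───┼─┃       
    ┃  2  ┃40.6 │2024-11-22│55 │F┃       
    ┃  3  ┃81.8 │2024-10-22│51 │G┃       
    ┃  4  ┃64.1 │2024-04-24│50 │B┃       
    ┃  5  ┃56.5 │2024-01-23│58 │G┃       
    ┃  6  ┃13.5 │2024-03-25│32 │B┃       
    ┃  7  ┃26.4 │2024-07-26│28 │G┃       
    ┃  8  ┃85.3 │2024-09-08│31 │B┃       
    ┃  9  ┃26.2 │2024-07-09│47 │G┃       
    ┃ 10  ┃58.1 │2024-12-20│40 │G┃       
    ┃ 11  ┃52.0 │2024-05-15│48 │B┃       
    ┗━━━━━┃32.4 │2024-03-21│38 │G┃       
          ┃1.6  │2024-05-11│40 │G┃       
          ┃92.0 │2024-11-23│64 │C┃       
          ┃58.1 │2024-04-12│44 │G┃       


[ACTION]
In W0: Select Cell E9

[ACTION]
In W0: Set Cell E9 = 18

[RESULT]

    ┏━━━━━━━━━━━━━━━━━━━┓                
    ┃ Spreadsheet       ┃                
    ┠─────┏━━━━━━━━━━━━━━━━━━━━━━┓       
    ┃E9: 1┃ DataTable            ┃       
    ┃     ┠──────────────────────┨       
    ┃-----┃Score│Date      │Age│N┃       
    ┃  1  ┃─────┼──────────┼───┼─┃       
    ┃  2  ┃40.6 │2024-11-22│55 │F┃       
    ┃  3  ┃81.8 │2024-10-22│51 │G┃       
    ┃  4  ┃64.1 │2024-04-24│50 │B┃       
    ┃  5  ┃56.5 │2024-01-23│58 │G┃       
    ┃  6  ┃13.5 │2024-03-25│32 │B┃       
    ┃  7  ┃26.4 │2024-07-26│28 │G┃       
    ┃  8  ┃85.3 │2024-09-08│31 │B┃       
    ┃  9  ┃26.2 │2024-07-09│47 │G┃       
    ┃ 10  ┃58.1 │2024-12-20│40 │G┃       
    ┃ 11  ┃52.0 │2024-05-15│48 │B┃       
    ┗━━━━━┃32.4 │2024-03-21│38 │G┃       
          ┃1.6  │2024-05-11│40 │G┃       
          ┃92.0 │2024-11-23│64 │C┃       
          ┃58.1 │2024-04-12│44 │G┃       


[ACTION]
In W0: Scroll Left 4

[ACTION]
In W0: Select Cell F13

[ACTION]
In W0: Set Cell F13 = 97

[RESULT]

    ┏━━━━━━━━━━━━━━━━━━━┓                
    ┃ Spreadsheet       ┃                
    ┠─────┏━━━━━━━━━━━━━━━━━━━━━━┓       
    ┃F13: ┃ DataTable            ┃       
    ┃     ┠──────────────────────┨       
    ┃-----┃Score│Date      │Age│N┃       
    ┃  1  ┃─────┼──────────┼───┼─┃       
    ┃  2  ┃40.6 │2024-11-22│55 │F┃       
    ┃  3  ┃81.8 │2024-10-22│51 │G┃       
    ┃  4  ┃64.1 │2024-04-24│50 │B┃       
    ┃  5  ┃56.5 │2024-01-23│58 │G┃       
    ┃  6  ┃13.5 │2024-03-25│32 │B┃       
    ┃  7  ┃26.4 │2024-07-26│28 │G┃       
    ┃  8  ┃85.3 │2024-09-08│31 │B┃       
    ┃  9  ┃26.2 │2024-07-09│47 │G┃       
    ┃ 10  ┃58.1 │2024-12-20│40 │G┃       
    ┃ 11  ┃52.0 │2024-05-15│48 │B┃       
    ┗━━━━━┃32.4 │2024-03-21│38 │G┃       
          ┃1.6  │2024-05-11│40 │G┃       
          ┃92.0 │2024-11-23│64 │C┃       
          ┃58.1 │2024-04-12│44 │G┃       


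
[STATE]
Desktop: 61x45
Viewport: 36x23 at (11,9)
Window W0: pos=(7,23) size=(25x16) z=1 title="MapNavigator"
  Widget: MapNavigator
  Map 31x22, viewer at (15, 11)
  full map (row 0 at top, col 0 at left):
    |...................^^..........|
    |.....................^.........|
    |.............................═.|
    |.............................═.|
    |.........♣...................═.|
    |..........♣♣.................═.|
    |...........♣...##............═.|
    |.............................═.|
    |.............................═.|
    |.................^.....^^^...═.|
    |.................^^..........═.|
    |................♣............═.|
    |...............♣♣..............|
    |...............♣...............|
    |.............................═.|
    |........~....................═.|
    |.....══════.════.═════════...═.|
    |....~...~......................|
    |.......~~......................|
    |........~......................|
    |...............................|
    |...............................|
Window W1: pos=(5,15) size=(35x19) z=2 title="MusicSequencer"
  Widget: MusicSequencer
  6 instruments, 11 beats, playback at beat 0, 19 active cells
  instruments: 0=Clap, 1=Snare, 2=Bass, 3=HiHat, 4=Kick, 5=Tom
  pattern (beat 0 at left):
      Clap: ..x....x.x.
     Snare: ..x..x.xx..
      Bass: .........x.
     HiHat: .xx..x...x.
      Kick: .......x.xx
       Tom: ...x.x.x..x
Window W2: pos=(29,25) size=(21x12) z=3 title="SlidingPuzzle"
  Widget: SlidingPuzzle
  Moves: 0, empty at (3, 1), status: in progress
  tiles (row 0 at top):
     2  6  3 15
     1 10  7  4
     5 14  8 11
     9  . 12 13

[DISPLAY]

                                    
                                    
                                    
                                    
                                    
                                    
━━━━━━━━━━━━━━━━━━━━━━━━━━━━┓       
cSequencer                  ┃       
────────────────────────────┨       
 ▼1234567890                ┃       
p··█····█·█·                ┃       
e··█··█·██··                ┃       
s·········█·                ┃       
t·██··█···█·                ┃       
k·······█·██                ┃       
m···█·█·█··█                ┃       
                  ┏━━━━━━━━━━━━━━━━━
                  ┃ SlidingPuzzle   
                  ┠─────────────────
                  ┃┌────┬────┬────┬─
                  ┃│  2 │  6 │  3 │ 
                  ┃├────┼────┼────┼─
                  ┃│  1 │ 10 │  7 │ 


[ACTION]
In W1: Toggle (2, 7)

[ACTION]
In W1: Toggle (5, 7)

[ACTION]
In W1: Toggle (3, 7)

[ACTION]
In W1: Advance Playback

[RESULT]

                                    
                                    
                                    
                                    
                                    
                                    
━━━━━━━━━━━━━━━━━━━━━━━━━━━━┓       
cSequencer                  ┃       
────────────────────────────┨       
 0▼234567890                ┃       
p··█····█·█·                ┃       
e··█··█·██··                ┃       
s·······█·█·                ┃       
t·██··█·█·█·                ┃       
k·······█·██                ┃       
m···█·█····█                ┃       
                  ┏━━━━━━━━━━━━━━━━━
                  ┃ SlidingPuzzle   
                  ┠─────────────────
                  ┃┌────┬────┬────┬─
                  ┃│  2 │  6 │  3 │ 
                  ┃├────┼────┼────┼─
                  ┃│  1 │ 10 │  7 │ 


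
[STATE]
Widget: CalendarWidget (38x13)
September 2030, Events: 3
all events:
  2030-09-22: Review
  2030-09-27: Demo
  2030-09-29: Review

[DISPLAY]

            September 2030            
Mo Tu We Th Fr Sa Su                  
                   1                  
 2  3  4  5  6  7  8                  
 9 10 11 12 13 14 15                  
16 17 18 19 20 21 22*                 
23 24 25 26 27* 28 29*                
30                                    
                                      
                                      
                                      
                                      
                                      


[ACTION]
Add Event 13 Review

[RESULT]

            September 2030            
Mo Tu We Th Fr Sa Su                  
                   1                  
 2  3  4  5  6  7  8                  
 9 10 11 12 13* 14 15                 
16 17 18 19 20 21 22*                 
23 24 25 26 27* 28 29*                
30                                    
                                      
                                      
                                      
                                      
                                      


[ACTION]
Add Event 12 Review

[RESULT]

            September 2030            
Mo Tu We Th Fr Sa Su                  
                   1                  
 2  3  4  5  6  7  8                  
 9 10 11 12* 13* 14 15                
16 17 18 19 20 21 22*                 
23 24 25 26 27* 28 29*                
30                                    
                                      
                                      
                                      
                                      
                                      


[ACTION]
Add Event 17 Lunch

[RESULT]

            September 2030            
Mo Tu We Th Fr Sa Su                  
                   1                  
 2  3  4  5  6  7  8                  
 9 10 11 12* 13* 14 15                
16 17* 18 19 20 21 22*                
23 24 25 26 27* 28 29*                
30                                    
                                      
                                      
                                      
                                      
                                      


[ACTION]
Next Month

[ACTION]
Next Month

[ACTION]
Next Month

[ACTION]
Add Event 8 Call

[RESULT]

            December 2030             
Mo Tu We Th Fr Sa Su                  
                   1                  
 2  3  4  5  6  7  8*                 
 9 10 11 12 13 14 15                  
16 17 18 19 20 21 22                  
23 24 25 26 27 28 29                  
30 31                                 
                                      
                                      
                                      
                                      
                                      


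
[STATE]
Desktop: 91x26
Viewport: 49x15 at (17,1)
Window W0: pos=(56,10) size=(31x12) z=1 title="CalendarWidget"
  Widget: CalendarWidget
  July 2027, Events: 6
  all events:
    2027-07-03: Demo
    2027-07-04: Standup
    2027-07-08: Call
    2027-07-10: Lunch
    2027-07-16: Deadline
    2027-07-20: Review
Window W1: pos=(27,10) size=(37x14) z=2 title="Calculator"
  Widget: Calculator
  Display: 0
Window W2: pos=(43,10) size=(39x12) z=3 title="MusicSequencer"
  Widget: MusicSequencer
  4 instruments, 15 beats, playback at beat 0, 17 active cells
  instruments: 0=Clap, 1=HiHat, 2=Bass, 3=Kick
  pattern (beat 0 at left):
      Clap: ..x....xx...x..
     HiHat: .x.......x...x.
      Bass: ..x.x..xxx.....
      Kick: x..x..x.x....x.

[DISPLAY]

                                                 
                                                 
                                                 
                                                 
                                                 
                                                 
                                                 
                                                 
                                                 
          ┏━━━━━━━━━━━━━━━┏━━━━━━━━━━━━━━━━━━━━━━
          ┃ Calculator    ┃ MusicSequencer       
          ┠───────────────┠──────────────────────
          ┃               ┃      ▼12345678901234 
          ┃┌───┬───┬───┬──┃  Clap··█····██···█·· 
          ┃│ 7 │ 8 │ 9 │ ÷┃ HiHat·█·······█···█· 


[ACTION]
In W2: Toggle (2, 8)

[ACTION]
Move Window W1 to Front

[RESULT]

                                                 
                                                 
                                                 
                                                 
                                                 
                                                 
                                                 
                                                 
                                                 
          ┏━━━━━━━━━━━━━━━━━━━━━━━━━━━━━━━━━━━┓━━
          ┃ Calculator                        ┃  
          ┠───────────────────────────────────┨──
          ┃                                  0┃4 
          ┃┌───┬───┬───┬───┐                  ┃· 
          ┃│ 7 │ 8 │ 9 │ ÷ │                  ┃· 


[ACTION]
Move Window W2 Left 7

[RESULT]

                                                 
                                                 
                                                 
                                                 
                                                 
                                                 
                                                 
                                                 
                                                 
          ┏━━━━━━━━━━━━━━━━━━━━━━━━━━━━━━━━━━━┓━━
          ┃ Calculator                        ┃  
          ┠───────────────────────────────────┨──
          ┃                                  0┃  
          ┃┌───┬───┬───┬───┐                  ┃  
          ┃│ 7 │ 8 │ 9 │ ÷ │                  ┃  


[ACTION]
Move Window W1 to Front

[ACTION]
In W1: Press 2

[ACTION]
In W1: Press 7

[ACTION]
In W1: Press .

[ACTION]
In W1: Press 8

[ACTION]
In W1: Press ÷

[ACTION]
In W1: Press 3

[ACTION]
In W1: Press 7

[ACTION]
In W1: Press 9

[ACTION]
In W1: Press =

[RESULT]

                                                 
                                                 
                                                 
                                                 
                                                 
                                                 
                                                 
                                                 
                                                 
          ┏━━━━━━━━━━━━━━━━━━━━━━━━━━━━━━━━━━━┓━━
          ┃ Calculator                        ┃  
          ┠───────────────────────────────────┨──
          ┃                      0.07335092348┃  
          ┃┌───┬───┬───┬───┐                  ┃  
          ┃│ 7 │ 8 │ 9 │ ÷ │                  ┃  
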